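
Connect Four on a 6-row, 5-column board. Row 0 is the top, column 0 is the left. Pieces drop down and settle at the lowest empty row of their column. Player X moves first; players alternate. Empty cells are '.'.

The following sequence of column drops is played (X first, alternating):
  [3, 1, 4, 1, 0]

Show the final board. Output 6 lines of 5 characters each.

Move 1: X drops in col 3, lands at row 5
Move 2: O drops in col 1, lands at row 5
Move 3: X drops in col 4, lands at row 5
Move 4: O drops in col 1, lands at row 4
Move 5: X drops in col 0, lands at row 5

Answer: .....
.....
.....
.....
.O...
XO.XX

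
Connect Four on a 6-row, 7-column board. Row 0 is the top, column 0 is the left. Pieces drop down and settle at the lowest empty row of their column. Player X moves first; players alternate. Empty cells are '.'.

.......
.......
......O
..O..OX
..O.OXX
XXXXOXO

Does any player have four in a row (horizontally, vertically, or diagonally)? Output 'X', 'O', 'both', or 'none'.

X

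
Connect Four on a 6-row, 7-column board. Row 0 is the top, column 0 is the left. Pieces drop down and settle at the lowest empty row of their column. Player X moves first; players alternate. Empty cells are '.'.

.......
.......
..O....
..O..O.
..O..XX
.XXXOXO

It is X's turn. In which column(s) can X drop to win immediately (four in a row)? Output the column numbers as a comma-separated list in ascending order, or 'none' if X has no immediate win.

Answer: 0

Derivation:
col 0: drop X → WIN!
col 1: drop X → no win
col 2: drop X → no win
col 3: drop X → no win
col 4: drop X → no win
col 5: drop X → no win
col 6: drop X → no win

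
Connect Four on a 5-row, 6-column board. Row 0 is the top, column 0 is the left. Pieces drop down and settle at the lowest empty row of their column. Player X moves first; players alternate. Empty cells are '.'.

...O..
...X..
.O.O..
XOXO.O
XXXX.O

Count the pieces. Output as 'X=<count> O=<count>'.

X=7 O=7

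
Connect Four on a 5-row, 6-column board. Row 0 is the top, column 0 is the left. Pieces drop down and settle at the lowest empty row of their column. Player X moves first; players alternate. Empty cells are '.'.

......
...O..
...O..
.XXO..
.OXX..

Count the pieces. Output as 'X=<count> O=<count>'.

X=4 O=4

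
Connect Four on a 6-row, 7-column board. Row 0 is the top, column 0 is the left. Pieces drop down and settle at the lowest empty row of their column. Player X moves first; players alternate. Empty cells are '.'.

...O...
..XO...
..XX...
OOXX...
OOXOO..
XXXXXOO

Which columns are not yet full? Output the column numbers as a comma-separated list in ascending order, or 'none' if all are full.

Answer: 0,1,2,4,5,6

Derivation:
col 0: top cell = '.' → open
col 1: top cell = '.' → open
col 2: top cell = '.' → open
col 3: top cell = 'O' → FULL
col 4: top cell = '.' → open
col 5: top cell = '.' → open
col 6: top cell = '.' → open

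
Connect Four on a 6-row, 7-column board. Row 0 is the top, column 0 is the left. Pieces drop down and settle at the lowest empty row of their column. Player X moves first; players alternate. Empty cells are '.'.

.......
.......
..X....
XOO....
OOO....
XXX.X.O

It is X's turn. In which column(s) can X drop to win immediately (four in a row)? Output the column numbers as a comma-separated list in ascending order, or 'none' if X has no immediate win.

Answer: 3

Derivation:
col 0: drop X → no win
col 1: drop X → no win
col 2: drop X → no win
col 3: drop X → WIN!
col 4: drop X → no win
col 5: drop X → no win
col 6: drop X → no win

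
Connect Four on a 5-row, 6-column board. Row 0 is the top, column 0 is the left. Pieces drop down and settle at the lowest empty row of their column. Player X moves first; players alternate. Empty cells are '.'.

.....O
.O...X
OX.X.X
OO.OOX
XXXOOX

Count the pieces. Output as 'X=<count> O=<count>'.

X=9 O=9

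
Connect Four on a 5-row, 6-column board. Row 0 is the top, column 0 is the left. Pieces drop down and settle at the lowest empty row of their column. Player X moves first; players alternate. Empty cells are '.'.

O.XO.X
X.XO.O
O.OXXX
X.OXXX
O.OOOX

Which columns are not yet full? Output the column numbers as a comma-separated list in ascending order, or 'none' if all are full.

col 0: top cell = 'O' → FULL
col 1: top cell = '.' → open
col 2: top cell = 'X' → FULL
col 3: top cell = 'O' → FULL
col 4: top cell = '.' → open
col 5: top cell = 'X' → FULL

Answer: 1,4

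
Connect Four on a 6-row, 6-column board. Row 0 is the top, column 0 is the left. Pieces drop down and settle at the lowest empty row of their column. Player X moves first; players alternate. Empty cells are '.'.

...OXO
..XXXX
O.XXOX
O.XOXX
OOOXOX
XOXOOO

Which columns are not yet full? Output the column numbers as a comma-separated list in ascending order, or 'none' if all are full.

col 0: top cell = '.' → open
col 1: top cell = '.' → open
col 2: top cell = '.' → open
col 3: top cell = 'O' → FULL
col 4: top cell = 'X' → FULL
col 5: top cell = 'O' → FULL

Answer: 0,1,2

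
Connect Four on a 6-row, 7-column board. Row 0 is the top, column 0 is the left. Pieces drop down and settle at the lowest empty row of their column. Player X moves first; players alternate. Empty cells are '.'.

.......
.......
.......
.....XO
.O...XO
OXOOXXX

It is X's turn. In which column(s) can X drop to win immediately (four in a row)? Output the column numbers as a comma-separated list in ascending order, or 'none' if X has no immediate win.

col 0: drop X → no win
col 1: drop X → no win
col 2: drop X → no win
col 3: drop X → no win
col 4: drop X → no win
col 5: drop X → WIN!
col 6: drop X → no win

Answer: 5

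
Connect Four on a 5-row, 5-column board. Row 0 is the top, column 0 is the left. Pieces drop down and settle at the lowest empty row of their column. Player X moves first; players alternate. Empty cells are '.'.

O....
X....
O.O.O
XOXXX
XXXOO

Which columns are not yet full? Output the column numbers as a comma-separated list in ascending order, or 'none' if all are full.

col 0: top cell = 'O' → FULL
col 1: top cell = '.' → open
col 2: top cell = '.' → open
col 3: top cell = '.' → open
col 4: top cell = '.' → open

Answer: 1,2,3,4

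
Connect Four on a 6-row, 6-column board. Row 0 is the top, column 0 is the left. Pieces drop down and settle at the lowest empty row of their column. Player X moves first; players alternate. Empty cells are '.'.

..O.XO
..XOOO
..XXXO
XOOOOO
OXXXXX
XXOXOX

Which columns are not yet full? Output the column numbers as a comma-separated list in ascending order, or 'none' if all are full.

Answer: 0,1,3

Derivation:
col 0: top cell = '.' → open
col 1: top cell = '.' → open
col 2: top cell = 'O' → FULL
col 3: top cell = '.' → open
col 4: top cell = 'X' → FULL
col 5: top cell = 'O' → FULL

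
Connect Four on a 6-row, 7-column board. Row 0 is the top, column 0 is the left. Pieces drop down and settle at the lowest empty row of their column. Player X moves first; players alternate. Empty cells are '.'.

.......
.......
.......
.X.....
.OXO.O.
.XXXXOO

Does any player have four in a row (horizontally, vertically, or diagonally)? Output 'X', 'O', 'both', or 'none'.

X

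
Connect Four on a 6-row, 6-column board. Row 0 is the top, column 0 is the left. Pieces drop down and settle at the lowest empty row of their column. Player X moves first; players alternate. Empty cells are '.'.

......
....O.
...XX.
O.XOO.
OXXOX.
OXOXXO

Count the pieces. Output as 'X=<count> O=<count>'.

X=9 O=9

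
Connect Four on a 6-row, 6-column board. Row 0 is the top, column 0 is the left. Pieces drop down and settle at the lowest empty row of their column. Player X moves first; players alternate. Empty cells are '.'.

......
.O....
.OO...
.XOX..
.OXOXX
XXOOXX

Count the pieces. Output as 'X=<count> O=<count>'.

X=9 O=8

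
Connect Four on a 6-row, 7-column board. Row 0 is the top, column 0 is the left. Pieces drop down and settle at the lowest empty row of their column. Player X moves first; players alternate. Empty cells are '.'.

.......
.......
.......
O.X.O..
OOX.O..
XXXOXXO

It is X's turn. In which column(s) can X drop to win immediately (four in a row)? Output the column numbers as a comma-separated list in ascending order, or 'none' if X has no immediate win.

Answer: 2

Derivation:
col 0: drop X → no win
col 1: drop X → no win
col 2: drop X → WIN!
col 3: drop X → no win
col 4: drop X → no win
col 5: drop X → no win
col 6: drop X → no win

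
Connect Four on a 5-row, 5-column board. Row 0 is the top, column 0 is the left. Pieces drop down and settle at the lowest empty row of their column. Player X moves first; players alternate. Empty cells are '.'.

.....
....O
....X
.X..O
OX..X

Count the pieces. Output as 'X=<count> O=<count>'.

X=4 O=3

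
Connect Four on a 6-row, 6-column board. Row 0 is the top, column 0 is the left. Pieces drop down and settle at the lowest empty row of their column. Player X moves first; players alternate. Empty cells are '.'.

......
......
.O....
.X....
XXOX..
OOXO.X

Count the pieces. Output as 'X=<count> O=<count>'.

X=6 O=5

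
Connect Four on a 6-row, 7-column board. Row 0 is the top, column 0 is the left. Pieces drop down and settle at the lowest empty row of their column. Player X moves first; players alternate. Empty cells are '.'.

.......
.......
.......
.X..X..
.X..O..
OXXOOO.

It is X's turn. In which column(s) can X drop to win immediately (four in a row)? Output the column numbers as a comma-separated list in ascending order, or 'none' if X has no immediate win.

col 0: drop X → no win
col 1: drop X → WIN!
col 2: drop X → no win
col 3: drop X → no win
col 4: drop X → no win
col 5: drop X → no win
col 6: drop X → no win

Answer: 1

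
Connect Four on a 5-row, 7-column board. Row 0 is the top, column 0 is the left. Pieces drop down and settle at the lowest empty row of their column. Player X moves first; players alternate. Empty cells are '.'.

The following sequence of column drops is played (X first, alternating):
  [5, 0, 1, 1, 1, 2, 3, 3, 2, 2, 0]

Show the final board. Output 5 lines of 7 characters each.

Move 1: X drops in col 5, lands at row 4
Move 2: O drops in col 0, lands at row 4
Move 3: X drops in col 1, lands at row 4
Move 4: O drops in col 1, lands at row 3
Move 5: X drops in col 1, lands at row 2
Move 6: O drops in col 2, lands at row 4
Move 7: X drops in col 3, lands at row 4
Move 8: O drops in col 3, lands at row 3
Move 9: X drops in col 2, lands at row 3
Move 10: O drops in col 2, lands at row 2
Move 11: X drops in col 0, lands at row 3

Answer: .......
.......
.XO....
XOXO...
OXOX.X.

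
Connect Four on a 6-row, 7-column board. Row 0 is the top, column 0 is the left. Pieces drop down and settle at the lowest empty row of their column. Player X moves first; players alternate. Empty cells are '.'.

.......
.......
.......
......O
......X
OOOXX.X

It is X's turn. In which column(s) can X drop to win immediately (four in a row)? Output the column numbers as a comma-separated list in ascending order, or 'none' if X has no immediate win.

col 0: drop X → no win
col 1: drop X → no win
col 2: drop X → no win
col 3: drop X → no win
col 4: drop X → no win
col 5: drop X → WIN!
col 6: drop X → no win

Answer: 5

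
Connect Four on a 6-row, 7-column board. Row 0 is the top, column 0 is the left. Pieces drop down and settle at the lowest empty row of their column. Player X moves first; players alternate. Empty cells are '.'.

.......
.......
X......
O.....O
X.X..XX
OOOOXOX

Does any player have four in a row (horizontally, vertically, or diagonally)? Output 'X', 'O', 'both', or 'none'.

O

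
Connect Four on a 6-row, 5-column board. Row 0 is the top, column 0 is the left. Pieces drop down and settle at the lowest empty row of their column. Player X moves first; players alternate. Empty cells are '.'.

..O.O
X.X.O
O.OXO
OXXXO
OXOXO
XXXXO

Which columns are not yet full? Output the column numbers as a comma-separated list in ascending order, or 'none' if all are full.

col 0: top cell = '.' → open
col 1: top cell = '.' → open
col 2: top cell = 'O' → FULL
col 3: top cell = '.' → open
col 4: top cell = 'O' → FULL

Answer: 0,1,3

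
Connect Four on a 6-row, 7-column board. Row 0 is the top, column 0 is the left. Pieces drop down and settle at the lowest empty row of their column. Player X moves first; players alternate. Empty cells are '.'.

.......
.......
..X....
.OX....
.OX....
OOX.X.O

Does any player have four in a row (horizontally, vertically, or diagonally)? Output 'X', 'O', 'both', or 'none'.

X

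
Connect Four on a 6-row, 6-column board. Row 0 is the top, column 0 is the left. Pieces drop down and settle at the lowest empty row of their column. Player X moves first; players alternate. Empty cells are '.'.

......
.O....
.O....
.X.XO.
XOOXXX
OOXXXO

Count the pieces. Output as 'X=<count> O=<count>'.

X=9 O=8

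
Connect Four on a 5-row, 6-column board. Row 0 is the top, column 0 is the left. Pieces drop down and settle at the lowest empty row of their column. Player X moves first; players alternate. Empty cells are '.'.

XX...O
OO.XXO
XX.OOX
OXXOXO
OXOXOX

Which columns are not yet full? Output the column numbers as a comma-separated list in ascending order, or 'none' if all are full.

col 0: top cell = 'X' → FULL
col 1: top cell = 'X' → FULL
col 2: top cell = '.' → open
col 3: top cell = '.' → open
col 4: top cell = '.' → open
col 5: top cell = 'O' → FULL

Answer: 2,3,4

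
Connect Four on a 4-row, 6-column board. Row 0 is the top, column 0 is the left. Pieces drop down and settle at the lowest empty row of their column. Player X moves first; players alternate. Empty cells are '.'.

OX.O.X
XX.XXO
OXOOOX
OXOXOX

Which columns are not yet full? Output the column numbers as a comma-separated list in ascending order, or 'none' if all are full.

col 0: top cell = 'O' → FULL
col 1: top cell = 'X' → FULL
col 2: top cell = '.' → open
col 3: top cell = 'O' → FULL
col 4: top cell = '.' → open
col 5: top cell = 'X' → FULL

Answer: 2,4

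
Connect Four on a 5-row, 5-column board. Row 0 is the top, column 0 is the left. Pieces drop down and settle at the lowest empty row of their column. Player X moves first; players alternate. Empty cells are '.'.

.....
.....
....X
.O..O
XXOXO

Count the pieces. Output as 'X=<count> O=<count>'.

X=4 O=4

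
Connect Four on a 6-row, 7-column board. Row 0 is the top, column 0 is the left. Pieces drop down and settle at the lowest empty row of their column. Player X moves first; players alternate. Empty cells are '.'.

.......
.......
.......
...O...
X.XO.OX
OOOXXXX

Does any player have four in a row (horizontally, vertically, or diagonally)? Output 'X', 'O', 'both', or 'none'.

X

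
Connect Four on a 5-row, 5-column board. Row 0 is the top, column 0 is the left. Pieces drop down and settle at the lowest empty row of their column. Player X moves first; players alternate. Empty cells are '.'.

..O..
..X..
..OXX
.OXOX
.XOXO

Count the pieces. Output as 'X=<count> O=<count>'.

X=7 O=6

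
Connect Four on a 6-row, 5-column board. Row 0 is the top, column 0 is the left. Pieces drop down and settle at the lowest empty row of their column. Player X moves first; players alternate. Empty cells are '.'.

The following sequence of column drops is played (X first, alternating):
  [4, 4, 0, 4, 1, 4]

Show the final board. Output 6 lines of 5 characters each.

Move 1: X drops in col 4, lands at row 5
Move 2: O drops in col 4, lands at row 4
Move 3: X drops in col 0, lands at row 5
Move 4: O drops in col 4, lands at row 3
Move 5: X drops in col 1, lands at row 5
Move 6: O drops in col 4, lands at row 2

Answer: .....
.....
....O
....O
....O
XX..X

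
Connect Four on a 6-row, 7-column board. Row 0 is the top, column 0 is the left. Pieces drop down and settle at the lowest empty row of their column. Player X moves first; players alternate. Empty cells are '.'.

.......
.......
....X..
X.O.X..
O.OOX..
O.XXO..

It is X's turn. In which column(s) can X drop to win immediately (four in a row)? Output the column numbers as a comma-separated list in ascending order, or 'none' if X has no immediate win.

Answer: 4

Derivation:
col 0: drop X → no win
col 1: drop X → no win
col 2: drop X → no win
col 3: drop X → no win
col 4: drop X → WIN!
col 5: drop X → no win
col 6: drop X → no win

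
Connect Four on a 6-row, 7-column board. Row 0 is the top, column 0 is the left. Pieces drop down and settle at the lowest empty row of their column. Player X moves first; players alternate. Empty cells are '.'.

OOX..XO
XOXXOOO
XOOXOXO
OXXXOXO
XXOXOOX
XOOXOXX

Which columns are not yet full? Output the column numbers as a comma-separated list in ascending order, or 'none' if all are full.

col 0: top cell = 'O' → FULL
col 1: top cell = 'O' → FULL
col 2: top cell = 'X' → FULL
col 3: top cell = '.' → open
col 4: top cell = '.' → open
col 5: top cell = 'X' → FULL
col 6: top cell = 'O' → FULL

Answer: 3,4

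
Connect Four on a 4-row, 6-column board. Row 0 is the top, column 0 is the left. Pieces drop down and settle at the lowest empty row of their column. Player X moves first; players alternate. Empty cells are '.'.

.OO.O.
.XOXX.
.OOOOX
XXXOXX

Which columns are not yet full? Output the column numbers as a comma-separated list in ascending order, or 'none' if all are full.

col 0: top cell = '.' → open
col 1: top cell = 'O' → FULL
col 2: top cell = 'O' → FULL
col 3: top cell = '.' → open
col 4: top cell = 'O' → FULL
col 5: top cell = '.' → open

Answer: 0,3,5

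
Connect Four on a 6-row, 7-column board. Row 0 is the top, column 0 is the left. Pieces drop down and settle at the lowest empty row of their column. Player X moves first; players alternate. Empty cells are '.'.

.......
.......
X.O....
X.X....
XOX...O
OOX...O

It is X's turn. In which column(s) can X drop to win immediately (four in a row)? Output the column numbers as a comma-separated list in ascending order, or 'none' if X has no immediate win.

Answer: 0

Derivation:
col 0: drop X → WIN!
col 1: drop X → no win
col 2: drop X → no win
col 3: drop X → no win
col 4: drop X → no win
col 5: drop X → no win
col 6: drop X → no win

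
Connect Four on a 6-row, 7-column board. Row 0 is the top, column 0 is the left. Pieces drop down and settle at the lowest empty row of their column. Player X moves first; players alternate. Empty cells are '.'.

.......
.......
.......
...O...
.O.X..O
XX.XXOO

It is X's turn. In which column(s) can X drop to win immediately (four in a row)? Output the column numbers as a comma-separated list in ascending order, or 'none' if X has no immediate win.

col 0: drop X → no win
col 1: drop X → no win
col 2: drop X → WIN!
col 3: drop X → no win
col 4: drop X → no win
col 5: drop X → no win
col 6: drop X → no win

Answer: 2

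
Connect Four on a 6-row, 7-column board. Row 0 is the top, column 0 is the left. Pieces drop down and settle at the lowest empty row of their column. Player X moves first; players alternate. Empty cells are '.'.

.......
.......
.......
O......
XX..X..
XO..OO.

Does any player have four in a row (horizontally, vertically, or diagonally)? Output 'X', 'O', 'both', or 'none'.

none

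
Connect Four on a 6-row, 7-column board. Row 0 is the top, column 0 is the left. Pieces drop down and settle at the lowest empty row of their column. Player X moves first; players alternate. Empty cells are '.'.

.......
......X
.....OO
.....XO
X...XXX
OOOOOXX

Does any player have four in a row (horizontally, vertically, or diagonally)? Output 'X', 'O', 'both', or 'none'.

O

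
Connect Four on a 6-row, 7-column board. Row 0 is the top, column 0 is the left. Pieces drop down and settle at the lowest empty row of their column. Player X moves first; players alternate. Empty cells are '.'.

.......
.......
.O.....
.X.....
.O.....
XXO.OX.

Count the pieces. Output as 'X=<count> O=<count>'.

X=4 O=4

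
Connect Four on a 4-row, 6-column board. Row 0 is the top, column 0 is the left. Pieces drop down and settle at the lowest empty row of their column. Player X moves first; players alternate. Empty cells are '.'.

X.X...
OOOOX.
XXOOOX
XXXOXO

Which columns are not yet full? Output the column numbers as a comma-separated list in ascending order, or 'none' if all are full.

Answer: 1,3,4,5

Derivation:
col 0: top cell = 'X' → FULL
col 1: top cell = '.' → open
col 2: top cell = 'X' → FULL
col 3: top cell = '.' → open
col 4: top cell = '.' → open
col 5: top cell = '.' → open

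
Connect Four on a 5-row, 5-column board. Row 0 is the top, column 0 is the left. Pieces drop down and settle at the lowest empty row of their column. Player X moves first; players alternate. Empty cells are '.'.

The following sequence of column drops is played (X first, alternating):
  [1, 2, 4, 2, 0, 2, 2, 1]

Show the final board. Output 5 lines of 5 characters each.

Answer: .....
..X..
..O..
.OO..
XXO.X

Derivation:
Move 1: X drops in col 1, lands at row 4
Move 2: O drops in col 2, lands at row 4
Move 3: X drops in col 4, lands at row 4
Move 4: O drops in col 2, lands at row 3
Move 5: X drops in col 0, lands at row 4
Move 6: O drops in col 2, lands at row 2
Move 7: X drops in col 2, lands at row 1
Move 8: O drops in col 1, lands at row 3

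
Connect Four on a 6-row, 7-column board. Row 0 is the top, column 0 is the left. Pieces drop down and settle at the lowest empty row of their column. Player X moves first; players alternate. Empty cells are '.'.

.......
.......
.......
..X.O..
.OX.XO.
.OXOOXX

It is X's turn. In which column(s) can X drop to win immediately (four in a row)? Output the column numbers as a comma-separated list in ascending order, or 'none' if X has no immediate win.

col 0: drop X → no win
col 1: drop X → no win
col 2: drop X → WIN!
col 3: drop X → no win
col 4: drop X → no win
col 5: drop X → no win
col 6: drop X → no win

Answer: 2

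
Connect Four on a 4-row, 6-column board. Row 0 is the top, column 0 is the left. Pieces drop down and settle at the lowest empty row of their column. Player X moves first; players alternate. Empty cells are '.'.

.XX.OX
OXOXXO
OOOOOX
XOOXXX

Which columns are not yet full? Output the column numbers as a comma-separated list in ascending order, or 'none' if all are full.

col 0: top cell = '.' → open
col 1: top cell = 'X' → FULL
col 2: top cell = 'X' → FULL
col 3: top cell = '.' → open
col 4: top cell = 'O' → FULL
col 5: top cell = 'X' → FULL

Answer: 0,3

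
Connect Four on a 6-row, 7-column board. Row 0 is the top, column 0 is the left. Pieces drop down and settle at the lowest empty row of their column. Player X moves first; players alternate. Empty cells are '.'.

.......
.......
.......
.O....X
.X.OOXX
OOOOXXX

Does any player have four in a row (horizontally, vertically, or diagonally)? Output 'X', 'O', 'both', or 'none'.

O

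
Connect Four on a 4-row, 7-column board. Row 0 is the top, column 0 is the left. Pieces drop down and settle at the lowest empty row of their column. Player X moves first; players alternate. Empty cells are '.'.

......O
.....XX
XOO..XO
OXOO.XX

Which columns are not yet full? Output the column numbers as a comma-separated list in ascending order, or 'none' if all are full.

Answer: 0,1,2,3,4,5

Derivation:
col 0: top cell = '.' → open
col 1: top cell = '.' → open
col 2: top cell = '.' → open
col 3: top cell = '.' → open
col 4: top cell = '.' → open
col 5: top cell = '.' → open
col 6: top cell = 'O' → FULL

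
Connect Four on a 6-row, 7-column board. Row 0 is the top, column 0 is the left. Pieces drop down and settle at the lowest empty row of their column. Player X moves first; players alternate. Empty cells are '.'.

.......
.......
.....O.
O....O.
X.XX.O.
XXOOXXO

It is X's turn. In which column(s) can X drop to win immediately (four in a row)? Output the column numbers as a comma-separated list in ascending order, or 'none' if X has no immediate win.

Answer: 1

Derivation:
col 0: drop X → no win
col 1: drop X → WIN!
col 2: drop X → no win
col 3: drop X → no win
col 4: drop X → no win
col 5: drop X → no win
col 6: drop X → no win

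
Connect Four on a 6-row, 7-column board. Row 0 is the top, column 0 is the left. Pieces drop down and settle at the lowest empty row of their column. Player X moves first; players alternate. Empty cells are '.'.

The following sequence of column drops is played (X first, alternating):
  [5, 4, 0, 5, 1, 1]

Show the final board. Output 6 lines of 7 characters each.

Move 1: X drops in col 5, lands at row 5
Move 2: O drops in col 4, lands at row 5
Move 3: X drops in col 0, lands at row 5
Move 4: O drops in col 5, lands at row 4
Move 5: X drops in col 1, lands at row 5
Move 6: O drops in col 1, lands at row 4

Answer: .......
.......
.......
.......
.O...O.
XX..OX.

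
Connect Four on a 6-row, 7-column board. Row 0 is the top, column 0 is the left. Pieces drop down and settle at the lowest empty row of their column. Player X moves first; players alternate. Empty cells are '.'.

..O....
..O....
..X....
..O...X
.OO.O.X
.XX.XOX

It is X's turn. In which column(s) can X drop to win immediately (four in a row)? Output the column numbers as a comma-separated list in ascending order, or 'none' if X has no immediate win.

Answer: 3,6

Derivation:
col 0: drop X → no win
col 1: drop X → no win
col 3: drop X → WIN!
col 4: drop X → no win
col 5: drop X → no win
col 6: drop X → WIN!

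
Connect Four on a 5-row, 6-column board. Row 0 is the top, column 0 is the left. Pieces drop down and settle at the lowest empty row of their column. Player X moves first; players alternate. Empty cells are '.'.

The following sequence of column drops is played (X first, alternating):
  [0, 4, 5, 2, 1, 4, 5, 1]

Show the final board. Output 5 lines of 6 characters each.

Answer: ......
......
......
.O..OX
XXO.OX

Derivation:
Move 1: X drops in col 0, lands at row 4
Move 2: O drops in col 4, lands at row 4
Move 3: X drops in col 5, lands at row 4
Move 4: O drops in col 2, lands at row 4
Move 5: X drops in col 1, lands at row 4
Move 6: O drops in col 4, lands at row 3
Move 7: X drops in col 5, lands at row 3
Move 8: O drops in col 1, lands at row 3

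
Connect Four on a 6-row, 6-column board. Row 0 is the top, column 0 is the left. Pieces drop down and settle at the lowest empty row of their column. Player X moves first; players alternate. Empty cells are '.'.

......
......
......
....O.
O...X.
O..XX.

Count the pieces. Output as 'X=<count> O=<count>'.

X=3 O=3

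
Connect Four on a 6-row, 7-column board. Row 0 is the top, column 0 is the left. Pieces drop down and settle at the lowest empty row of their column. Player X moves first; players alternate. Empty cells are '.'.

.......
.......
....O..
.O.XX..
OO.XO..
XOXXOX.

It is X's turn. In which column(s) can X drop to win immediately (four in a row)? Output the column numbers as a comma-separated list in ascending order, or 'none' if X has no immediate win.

col 0: drop X → no win
col 1: drop X → no win
col 2: drop X → no win
col 3: drop X → WIN!
col 4: drop X → no win
col 5: drop X → no win
col 6: drop X → no win

Answer: 3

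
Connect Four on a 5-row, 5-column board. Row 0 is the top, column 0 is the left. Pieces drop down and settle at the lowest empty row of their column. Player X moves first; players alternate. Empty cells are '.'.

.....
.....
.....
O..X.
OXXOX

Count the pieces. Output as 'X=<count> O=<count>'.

X=4 O=3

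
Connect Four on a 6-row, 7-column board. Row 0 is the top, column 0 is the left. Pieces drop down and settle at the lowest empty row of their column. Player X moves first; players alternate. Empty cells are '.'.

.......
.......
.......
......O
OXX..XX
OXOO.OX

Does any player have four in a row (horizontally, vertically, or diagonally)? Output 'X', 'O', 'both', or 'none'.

none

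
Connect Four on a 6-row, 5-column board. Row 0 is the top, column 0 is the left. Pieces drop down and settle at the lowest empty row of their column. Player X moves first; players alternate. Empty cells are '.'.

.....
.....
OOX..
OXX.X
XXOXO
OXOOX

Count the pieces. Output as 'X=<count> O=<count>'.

X=9 O=8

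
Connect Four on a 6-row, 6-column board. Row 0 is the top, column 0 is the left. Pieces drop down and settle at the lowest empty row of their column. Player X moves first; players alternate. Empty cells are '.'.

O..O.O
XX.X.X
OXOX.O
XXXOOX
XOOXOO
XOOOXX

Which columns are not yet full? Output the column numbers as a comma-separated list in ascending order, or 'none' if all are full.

col 0: top cell = 'O' → FULL
col 1: top cell = '.' → open
col 2: top cell = '.' → open
col 3: top cell = 'O' → FULL
col 4: top cell = '.' → open
col 5: top cell = 'O' → FULL

Answer: 1,2,4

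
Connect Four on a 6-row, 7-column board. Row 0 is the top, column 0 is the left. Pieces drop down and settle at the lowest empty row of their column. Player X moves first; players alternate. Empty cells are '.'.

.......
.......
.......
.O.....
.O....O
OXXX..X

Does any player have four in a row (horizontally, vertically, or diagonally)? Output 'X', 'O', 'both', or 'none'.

none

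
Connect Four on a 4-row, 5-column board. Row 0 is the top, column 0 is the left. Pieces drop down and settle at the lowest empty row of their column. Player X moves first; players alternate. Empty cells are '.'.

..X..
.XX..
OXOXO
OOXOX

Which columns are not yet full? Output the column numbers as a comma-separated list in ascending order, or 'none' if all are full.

col 0: top cell = '.' → open
col 1: top cell = '.' → open
col 2: top cell = 'X' → FULL
col 3: top cell = '.' → open
col 4: top cell = '.' → open

Answer: 0,1,3,4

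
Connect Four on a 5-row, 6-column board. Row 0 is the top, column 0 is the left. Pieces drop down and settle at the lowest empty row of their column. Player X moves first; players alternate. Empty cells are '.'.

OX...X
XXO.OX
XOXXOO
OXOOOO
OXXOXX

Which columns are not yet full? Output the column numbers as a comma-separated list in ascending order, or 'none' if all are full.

col 0: top cell = 'O' → FULL
col 1: top cell = 'X' → FULL
col 2: top cell = '.' → open
col 3: top cell = '.' → open
col 4: top cell = '.' → open
col 5: top cell = 'X' → FULL

Answer: 2,3,4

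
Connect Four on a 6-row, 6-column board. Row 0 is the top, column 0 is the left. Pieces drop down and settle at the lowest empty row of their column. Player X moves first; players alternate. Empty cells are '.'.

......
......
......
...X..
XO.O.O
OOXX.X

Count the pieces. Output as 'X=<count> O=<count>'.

X=5 O=5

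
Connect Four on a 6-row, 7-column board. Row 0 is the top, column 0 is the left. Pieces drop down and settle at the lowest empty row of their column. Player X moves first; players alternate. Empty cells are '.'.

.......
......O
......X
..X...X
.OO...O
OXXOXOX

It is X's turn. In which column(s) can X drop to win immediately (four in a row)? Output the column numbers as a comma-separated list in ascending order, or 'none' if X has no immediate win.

Answer: none

Derivation:
col 0: drop X → no win
col 1: drop X → no win
col 2: drop X → no win
col 3: drop X → no win
col 4: drop X → no win
col 5: drop X → no win
col 6: drop X → no win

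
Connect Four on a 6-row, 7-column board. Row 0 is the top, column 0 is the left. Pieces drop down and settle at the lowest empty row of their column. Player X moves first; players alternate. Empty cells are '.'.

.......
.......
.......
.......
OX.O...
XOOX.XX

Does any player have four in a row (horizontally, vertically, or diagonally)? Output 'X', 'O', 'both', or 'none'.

none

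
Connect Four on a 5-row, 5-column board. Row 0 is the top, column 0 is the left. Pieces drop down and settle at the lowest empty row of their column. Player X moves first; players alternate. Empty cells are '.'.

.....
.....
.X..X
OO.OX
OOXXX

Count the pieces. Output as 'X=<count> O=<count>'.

X=6 O=5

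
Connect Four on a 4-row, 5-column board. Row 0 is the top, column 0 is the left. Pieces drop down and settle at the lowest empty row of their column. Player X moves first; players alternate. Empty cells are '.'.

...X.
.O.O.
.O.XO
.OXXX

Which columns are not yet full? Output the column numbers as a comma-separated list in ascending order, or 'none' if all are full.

Answer: 0,1,2,4

Derivation:
col 0: top cell = '.' → open
col 1: top cell = '.' → open
col 2: top cell = '.' → open
col 3: top cell = 'X' → FULL
col 4: top cell = '.' → open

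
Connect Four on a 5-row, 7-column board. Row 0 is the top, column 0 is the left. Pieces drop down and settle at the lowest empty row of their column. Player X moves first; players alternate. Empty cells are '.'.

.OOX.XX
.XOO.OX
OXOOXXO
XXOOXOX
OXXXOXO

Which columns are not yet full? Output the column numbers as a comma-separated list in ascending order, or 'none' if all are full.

col 0: top cell = '.' → open
col 1: top cell = 'O' → FULL
col 2: top cell = 'O' → FULL
col 3: top cell = 'X' → FULL
col 4: top cell = '.' → open
col 5: top cell = 'X' → FULL
col 6: top cell = 'X' → FULL

Answer: 0,4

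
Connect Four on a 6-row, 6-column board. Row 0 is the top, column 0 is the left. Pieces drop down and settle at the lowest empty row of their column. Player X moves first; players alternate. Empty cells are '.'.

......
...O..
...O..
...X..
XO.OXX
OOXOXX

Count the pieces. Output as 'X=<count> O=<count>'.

X=7 O=7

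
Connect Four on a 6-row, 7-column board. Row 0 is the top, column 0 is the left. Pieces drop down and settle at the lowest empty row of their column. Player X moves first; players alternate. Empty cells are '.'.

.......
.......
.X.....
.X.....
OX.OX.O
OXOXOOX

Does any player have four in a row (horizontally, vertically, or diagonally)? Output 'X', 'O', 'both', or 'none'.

X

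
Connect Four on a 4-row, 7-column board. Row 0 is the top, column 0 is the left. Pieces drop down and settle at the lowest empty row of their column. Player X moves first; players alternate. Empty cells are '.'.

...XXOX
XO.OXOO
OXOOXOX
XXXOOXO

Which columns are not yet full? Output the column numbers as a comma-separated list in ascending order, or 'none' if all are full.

col 0: top cell = '.' → open
col 1: top cell = '.' → open
col 2: top cell = '.' → open
col 3: top cell = 'X' → FULL
col 4: top cell = 'X' → FULL
col 5: top cell = 'O' → FULL
col 6: top cell = 'X' → FULL

Answer: 0,1,2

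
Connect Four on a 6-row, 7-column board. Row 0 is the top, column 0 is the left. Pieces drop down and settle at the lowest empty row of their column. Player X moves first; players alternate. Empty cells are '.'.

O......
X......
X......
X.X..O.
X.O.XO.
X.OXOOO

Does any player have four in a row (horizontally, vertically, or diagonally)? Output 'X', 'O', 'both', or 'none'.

X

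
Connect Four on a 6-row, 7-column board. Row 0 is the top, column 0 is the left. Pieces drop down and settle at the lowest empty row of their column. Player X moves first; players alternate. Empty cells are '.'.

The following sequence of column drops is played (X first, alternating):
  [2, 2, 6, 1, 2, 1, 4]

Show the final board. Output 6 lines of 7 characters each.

Answer: .......
.......
.......
..X....
.OO....
.OX.X.X

Derivation:
Move 1: X drops in col 2, lands at row 5
Move 2: O drops in col 2, lands at row 4
Move 3: X drops in col 6, lands at row 5
Move 4: O drops in col 1, lands at row 5
Move 5: X drops in col 2, lands at row 3
Move 6: O drops in col 1, lands at row 4
Move 7: X drops in col 4, lands at row 5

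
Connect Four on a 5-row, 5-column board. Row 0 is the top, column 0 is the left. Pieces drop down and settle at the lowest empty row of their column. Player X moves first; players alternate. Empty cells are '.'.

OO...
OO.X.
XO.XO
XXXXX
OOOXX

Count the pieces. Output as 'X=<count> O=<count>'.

X=10 O=9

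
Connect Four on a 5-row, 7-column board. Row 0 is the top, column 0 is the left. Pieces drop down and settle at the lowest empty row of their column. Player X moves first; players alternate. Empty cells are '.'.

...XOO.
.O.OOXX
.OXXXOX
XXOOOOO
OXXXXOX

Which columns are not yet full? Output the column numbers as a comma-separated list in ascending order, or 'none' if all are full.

col 0: top cell = '.' → open
col 1: top cell = '.' → open
col 2: top cell = '.' → open
col 3: top cell = 'X' → FULL
col 4: top cell = 'O' → FULL
col 5: top cell = 'O' → FULL
col 6: top cell = '.' → open

Answer: 0,1,2,6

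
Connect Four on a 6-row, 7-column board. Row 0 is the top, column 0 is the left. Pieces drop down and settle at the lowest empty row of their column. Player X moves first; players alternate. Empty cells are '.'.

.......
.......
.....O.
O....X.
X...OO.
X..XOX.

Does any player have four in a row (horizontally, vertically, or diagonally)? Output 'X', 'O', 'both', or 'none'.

none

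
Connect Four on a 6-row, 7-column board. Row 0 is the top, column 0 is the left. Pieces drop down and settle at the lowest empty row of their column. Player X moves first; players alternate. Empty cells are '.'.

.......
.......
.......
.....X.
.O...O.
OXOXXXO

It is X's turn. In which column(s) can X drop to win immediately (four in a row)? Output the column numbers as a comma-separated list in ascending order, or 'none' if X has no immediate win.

col 0: drop X → no win
col 1: drop X → no win
col 2: drop X → no win
col 3: drop X → no win
col 4: drop X → no win
col 5: drop X → no win
col 6: drop X → no win

Answer: none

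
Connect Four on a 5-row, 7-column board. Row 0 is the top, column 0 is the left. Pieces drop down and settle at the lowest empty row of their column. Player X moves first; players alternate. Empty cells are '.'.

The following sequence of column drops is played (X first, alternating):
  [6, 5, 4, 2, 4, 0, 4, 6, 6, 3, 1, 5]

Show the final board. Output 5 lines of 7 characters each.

Move 1: X drops in col 6, lands at row 4
Move 2: O drops in col 5, lands at row 4
Move 3: X drops in col 4, lands at row 4
Move 4: O drops in col 2, lands at row 4
Move 5: X drops in col 4, lands at row 3
Move 6: O drops in col 0, lands at row 4
Move 7: X drops in col 4, lands at row 2
Move 8: O drops in col 6, lands at row 3
Move 9: X drops in col 6, lands at row 2
Move 10: O drops in col 3, lands at row 4
Move 11: X drops in col 1, lands at row 4
Move 12: O drops in col 5, lands at row 3

Answer: .......
.......
....X.X
....XOO
OXOOXOX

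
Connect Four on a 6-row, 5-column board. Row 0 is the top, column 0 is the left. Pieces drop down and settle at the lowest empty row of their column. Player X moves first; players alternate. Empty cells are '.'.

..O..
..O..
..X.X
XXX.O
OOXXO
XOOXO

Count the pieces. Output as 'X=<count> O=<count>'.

X=9 O=9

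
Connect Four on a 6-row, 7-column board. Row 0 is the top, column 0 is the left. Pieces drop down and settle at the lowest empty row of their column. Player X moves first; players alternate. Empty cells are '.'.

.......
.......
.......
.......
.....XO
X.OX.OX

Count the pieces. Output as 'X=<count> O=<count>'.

X=4 O=3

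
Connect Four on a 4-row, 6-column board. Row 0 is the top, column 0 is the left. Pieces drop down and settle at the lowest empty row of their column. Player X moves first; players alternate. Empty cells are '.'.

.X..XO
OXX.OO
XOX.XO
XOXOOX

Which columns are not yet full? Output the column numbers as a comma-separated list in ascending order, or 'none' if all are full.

col 0: top cell = '.' → open
col 1: top cell = 'X' → FULL
col 2: top cell = '.' → open
col 3: top cell = '.' → open
col 4: top cell = 'X' → FULL
col 5: top cell = 'O' → FULL

Answer: 0,2,3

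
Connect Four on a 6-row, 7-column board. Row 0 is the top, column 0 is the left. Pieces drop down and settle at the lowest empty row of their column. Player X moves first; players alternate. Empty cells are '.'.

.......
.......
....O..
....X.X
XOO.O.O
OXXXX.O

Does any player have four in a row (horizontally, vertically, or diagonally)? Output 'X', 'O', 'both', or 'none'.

X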